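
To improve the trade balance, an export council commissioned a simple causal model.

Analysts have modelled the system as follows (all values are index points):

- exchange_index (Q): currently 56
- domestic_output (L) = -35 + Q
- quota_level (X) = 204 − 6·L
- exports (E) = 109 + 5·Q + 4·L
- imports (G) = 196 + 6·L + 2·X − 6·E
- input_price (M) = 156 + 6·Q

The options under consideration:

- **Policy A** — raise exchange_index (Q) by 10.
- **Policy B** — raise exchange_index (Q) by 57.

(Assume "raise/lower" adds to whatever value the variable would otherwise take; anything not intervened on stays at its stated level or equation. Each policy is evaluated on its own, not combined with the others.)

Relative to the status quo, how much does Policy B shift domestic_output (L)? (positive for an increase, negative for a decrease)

57

Baseline:
  Q = 56
  L = -35 + 56 = 21
Policy B (Q + 57):
  Q = 56 + 57 = 113
  L = -35 + 113 = 78
Change in L: 78 − 21 = 57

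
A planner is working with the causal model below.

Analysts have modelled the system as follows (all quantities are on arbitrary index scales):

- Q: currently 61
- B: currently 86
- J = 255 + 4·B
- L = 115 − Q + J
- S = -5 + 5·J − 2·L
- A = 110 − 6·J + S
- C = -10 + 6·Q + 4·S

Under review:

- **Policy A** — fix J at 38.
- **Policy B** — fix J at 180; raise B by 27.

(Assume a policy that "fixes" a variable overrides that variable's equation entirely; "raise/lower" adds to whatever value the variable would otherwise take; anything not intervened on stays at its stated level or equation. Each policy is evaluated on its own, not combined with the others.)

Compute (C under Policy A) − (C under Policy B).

-1704

Policy A (J := 38):
  Q = 61
  B = 86
  J = 38
  L = 115 − 61 + 38 = 92
  S = -5 + 5·38 − 2·92 = 1
  C = -10 + 6·61 + 4·1 = 360
Policy B (J := 180, B + 27):
  Q = 61
  B = 86 + 27 = 113
  J = 180
  L = 115 − 61 + 180 = 234
  S = -5 + 5·180 − 2·234 = 427
  C = -10 + 6·61 + 4·427 = 2064
C: 360 − 2064 = -1704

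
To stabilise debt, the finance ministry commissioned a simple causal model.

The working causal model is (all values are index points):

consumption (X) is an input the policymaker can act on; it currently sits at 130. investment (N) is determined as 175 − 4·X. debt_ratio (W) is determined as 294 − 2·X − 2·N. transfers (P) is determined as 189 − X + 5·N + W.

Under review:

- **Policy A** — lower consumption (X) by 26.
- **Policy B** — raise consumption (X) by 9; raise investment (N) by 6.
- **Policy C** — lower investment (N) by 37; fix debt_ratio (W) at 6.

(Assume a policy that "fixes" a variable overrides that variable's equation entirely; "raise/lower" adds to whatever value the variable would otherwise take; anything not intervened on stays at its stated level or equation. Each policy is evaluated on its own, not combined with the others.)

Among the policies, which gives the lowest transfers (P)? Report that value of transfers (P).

-1845

Policy A (X − 26):
  X = 130 − 26 = 104
  N = 175 − 4·104 = -241
  W = 294 − 2·104 − 2·(-241) = 568
  P = 189 − 104 + 5·(-241) + 568 = -552
Policy B (X + 9, N + 6):
  X = 130 + 9 = 139
  N = 175 − 4·139 (+6 from intervention) = -375
  W = 294 − 2·139 − 2·(-375) = 766
  P = 189 − 139 + 5·(-375) + 766 = -1059
Policy C (N − 37, W := 6):
  X = 130
  N = 175 − 4·130 (−37 from intervention) = -382
  W = 6
  P = 189 − 130 + 5·(-382) + 6 = -1845
Comparing — Policy A: P=-552, Policy B: P=-1059, Policy C: P=-1845. Lowest is -1845 (Policy C).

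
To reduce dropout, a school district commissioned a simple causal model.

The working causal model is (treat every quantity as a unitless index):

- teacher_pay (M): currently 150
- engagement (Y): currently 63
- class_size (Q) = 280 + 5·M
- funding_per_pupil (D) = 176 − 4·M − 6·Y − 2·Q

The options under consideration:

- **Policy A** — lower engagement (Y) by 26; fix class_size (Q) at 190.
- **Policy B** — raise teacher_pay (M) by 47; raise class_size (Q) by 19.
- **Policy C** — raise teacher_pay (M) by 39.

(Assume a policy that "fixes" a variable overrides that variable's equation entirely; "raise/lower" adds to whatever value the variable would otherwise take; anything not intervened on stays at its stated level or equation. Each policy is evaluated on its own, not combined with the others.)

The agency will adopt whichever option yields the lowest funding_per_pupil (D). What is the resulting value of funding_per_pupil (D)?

Policy A (Y − 26, Q := 190):
  M = 150
  Y = 63 − 26 = 37
  Q = 190
  D = 176 − 4·150 − 6·37 − 2·190 = -1026
Policy B (M + 47, Q + 19):
  M = 150 + 47 = 197
  Y = 63
  Q = 280 + 5·197 (+19 from intervention) = 1284
  D = 176 − 4·197 − 6·63 − 2·1284 = -3558
Policy C (M + 39):
  M = 150 + 39 = 189
  Y = 63
  Q = 280 + 5·189 = 1225
  D = 176 − 4·189 − 6·63 − 2·1225 = -3408
Comparing — Policy A: D=-1026, Policy B: D=-3558, Policy C: D=-3408. Lowest is -3558 (Policy B).

-3558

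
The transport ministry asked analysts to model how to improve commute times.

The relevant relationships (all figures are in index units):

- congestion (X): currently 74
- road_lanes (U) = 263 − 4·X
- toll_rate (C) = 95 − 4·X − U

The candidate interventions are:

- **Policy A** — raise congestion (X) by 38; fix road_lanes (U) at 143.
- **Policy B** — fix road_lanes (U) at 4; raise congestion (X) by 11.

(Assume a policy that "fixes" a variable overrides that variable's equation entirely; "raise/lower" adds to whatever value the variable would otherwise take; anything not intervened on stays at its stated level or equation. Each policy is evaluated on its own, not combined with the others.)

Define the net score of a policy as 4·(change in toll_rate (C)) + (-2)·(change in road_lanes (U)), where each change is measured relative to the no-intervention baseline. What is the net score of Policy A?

-1664

Baseline:
  X = 74
  U = 263 − 4·74 = -33
  C = 95 − 4·74 − (-33) = -168
Policy A (X + 38, U := 143):
  X = 74 + 38 = 112
  U = 143
  C = 95 − 4·112 − 143 = -496
ΔC = -496 − (-168) = -328; ΔU = 143 − (-33) = 176
Score = 4·(-328) + (-2)·176 = -1664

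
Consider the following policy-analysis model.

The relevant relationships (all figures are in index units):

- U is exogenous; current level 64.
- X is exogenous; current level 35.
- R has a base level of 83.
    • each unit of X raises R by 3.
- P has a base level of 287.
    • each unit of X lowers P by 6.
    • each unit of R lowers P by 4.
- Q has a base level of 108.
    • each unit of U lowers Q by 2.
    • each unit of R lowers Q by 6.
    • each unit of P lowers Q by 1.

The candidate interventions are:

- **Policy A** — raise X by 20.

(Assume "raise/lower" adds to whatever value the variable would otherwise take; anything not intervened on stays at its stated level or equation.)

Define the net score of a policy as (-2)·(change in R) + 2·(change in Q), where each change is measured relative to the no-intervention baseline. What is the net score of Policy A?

Baseline:
  U = 64
  X = 35
  R = 83 + 3·35 = 188
  P = 287 − 6·35 − 4·188 = -675
  Q = 108 − 2·64 − 6·188 − (-675) = -473
Policy A (X + 20):
  U = 64
  X = 35 + 20 = 55
  R = 83 + 3·55 = 248
  P = 287 − 6·55 − 4·248 = -1035
  Q = 108 − 2·64 − 6·248 − (-1035) = -473
ΔR = 248 − 188 = 60; ΔQ = -473 − (-473) = 0
Score = (-2)·60 + 2·0 = -120

-120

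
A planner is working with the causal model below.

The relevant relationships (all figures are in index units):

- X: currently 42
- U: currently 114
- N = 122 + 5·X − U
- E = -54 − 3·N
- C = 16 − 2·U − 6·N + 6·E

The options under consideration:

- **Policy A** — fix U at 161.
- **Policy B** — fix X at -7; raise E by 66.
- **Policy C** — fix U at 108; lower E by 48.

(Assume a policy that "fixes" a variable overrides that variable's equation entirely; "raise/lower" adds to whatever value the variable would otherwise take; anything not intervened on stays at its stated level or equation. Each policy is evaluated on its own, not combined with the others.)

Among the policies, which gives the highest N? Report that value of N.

224

Policy A (U := 161):
  X = 42
  U = 161
  N = 122 + 5·42 − 161 = 171
Policy B (X := -7, E + 66):
  X = -7
  U = 114
  N = 122 + 5·(-7) − 114 = -27
Policy C (U := 108, E − 48):
  X = 42
  U = 108
  N = 122 + 5·42 − 108 = 224
Comparing — Policy A: N=171, Policy B: N=-27, Policy C: N=224. Highest is 224 (Policy C).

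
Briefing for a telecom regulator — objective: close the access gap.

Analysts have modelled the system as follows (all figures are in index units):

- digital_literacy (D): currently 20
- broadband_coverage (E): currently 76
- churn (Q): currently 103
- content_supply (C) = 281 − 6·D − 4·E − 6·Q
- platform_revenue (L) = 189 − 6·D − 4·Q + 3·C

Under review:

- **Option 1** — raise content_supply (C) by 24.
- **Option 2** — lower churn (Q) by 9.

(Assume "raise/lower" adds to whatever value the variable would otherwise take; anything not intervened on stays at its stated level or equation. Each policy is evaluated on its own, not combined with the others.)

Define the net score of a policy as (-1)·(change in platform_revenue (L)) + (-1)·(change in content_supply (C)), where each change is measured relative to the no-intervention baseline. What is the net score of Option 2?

Baseline:
  D = 20
  E = 76
  Q = 103
  C = 281 − 6·20 − 4·76 − 6·103 = -761
  L = 189 − 6·20 − 4·103 + 3·(-761) = -2626
Option 2 (Q − 9):
  D = 20
  E = 76
  Q = 103 − 9 = 94
  C = 281 − 6·20 − 4·76 − 6·94 = -707
  L = 189 − 6·20 − 4·94 + 3·(-707) = -2428
ΔL = -2428 − (-2626) = 198; ΔC = -707 − (-761) = 54
Score = (-1)·198 + (-1)·54 = -252

-252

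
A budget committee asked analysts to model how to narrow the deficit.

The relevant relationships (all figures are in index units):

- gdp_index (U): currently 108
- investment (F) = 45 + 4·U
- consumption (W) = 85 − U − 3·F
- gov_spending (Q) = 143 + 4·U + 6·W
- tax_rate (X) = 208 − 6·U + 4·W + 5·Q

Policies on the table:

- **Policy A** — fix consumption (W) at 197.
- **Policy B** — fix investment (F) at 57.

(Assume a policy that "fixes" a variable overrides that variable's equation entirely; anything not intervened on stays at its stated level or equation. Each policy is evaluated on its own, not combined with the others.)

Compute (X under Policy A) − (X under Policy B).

Policy A (W := 197):
  U = 108
  F = 45 + 4·108 = 477
  W = 197
  Q = 143 + 4·108 + 6·197 = 1757
  X = 208 − 6·108 + 4·197 + 5·1757 = 9133
Policy B (F := 57):
  U = 108
  F = 57
  W = 85 − 108 − 3·57 = -194
  Q = 143 + 4·108 + 6·(-194) = -589
  X = 208 − 6·108 + 4·(-194) + 5·(-589) = -4161
X: 9133 − (-4161) = 13294

13294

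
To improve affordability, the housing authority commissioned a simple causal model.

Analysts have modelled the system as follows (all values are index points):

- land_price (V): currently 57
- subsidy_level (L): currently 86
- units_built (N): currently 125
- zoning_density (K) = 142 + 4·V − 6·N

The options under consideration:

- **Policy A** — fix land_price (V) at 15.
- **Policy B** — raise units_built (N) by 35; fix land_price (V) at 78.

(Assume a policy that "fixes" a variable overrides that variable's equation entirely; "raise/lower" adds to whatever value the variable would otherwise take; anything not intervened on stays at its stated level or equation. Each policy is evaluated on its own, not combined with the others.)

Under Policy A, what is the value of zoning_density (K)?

-548

Policy A (V := 15):
  V = 15
  N = 125
  K = 142 + 4·15 − 6·125 = -548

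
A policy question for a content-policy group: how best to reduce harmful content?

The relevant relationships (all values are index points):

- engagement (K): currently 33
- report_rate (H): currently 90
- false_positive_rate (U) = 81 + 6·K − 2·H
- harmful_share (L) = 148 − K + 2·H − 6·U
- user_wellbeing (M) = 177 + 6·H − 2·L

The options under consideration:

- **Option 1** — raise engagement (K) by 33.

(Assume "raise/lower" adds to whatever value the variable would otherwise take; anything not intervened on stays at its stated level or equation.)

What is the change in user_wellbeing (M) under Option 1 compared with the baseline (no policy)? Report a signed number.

2442

Baseline:
  K = 33
  H = 90
  U = 81 + 6·33 − 2·90 = 99
  L = 148 − 33 + 2·90 − 6·99 = -299
  M = 177 + 6·90 − 2·(-299) = 1315
Option 1 (K + 33):
  K = 33 + 33 = 66
  H = 90
  U = 81 + 6·66 − 2·90 = 297
  L = 148 − 66 + 2·90 − 6·297 = -1520
  M = 177 + 6·90 − 2·(-1520) = 3757
Change in M: 3757 − 1315 = 2442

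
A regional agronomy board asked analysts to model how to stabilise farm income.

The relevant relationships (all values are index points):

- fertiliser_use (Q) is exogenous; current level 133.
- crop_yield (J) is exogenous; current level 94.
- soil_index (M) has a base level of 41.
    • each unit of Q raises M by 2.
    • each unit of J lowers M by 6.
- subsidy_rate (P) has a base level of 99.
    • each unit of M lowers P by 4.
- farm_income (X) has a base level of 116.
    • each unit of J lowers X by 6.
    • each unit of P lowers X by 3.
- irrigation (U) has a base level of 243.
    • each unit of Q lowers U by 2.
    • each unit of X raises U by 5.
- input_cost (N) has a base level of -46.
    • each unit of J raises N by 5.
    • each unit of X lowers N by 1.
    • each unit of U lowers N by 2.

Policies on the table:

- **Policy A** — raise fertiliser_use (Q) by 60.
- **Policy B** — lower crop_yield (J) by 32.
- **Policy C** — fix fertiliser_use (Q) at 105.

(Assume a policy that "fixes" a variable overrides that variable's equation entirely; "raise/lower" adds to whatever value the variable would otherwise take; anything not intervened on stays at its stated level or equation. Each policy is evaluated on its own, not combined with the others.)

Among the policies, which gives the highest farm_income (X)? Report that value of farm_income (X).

-1333

Policy A (Q + 60):
  Q = 133 + 60 = 193
  J = 94
  M = 41 + 2·193 − 6·94 = -137
  P = 99 − 4·(-137) = 647
  X = 116 − 6·94 − 3·647 = -2389
Policy B (J − 32):
  Q = 133
  J = 94 − 32 = 62
  M = 41 + 2·133 − 6·62 = -65
  P = 99 − 4·(-65) = 359
  X = 116 − 6·62 − 3·359 = -1333
Policy C (Q := 105):
  Q = 105
  J = 94
  M = 41 + 2·105 − 6·94 = -313
  P = 99 − 4·(-313) = 1351
  X = 116 − 6·94 − 3·1351 = -4501
Comparing — Policy A: X=-2389, Policy B: X=-1333, Policy C: X=-4501. Highest is -1333 (Policy B).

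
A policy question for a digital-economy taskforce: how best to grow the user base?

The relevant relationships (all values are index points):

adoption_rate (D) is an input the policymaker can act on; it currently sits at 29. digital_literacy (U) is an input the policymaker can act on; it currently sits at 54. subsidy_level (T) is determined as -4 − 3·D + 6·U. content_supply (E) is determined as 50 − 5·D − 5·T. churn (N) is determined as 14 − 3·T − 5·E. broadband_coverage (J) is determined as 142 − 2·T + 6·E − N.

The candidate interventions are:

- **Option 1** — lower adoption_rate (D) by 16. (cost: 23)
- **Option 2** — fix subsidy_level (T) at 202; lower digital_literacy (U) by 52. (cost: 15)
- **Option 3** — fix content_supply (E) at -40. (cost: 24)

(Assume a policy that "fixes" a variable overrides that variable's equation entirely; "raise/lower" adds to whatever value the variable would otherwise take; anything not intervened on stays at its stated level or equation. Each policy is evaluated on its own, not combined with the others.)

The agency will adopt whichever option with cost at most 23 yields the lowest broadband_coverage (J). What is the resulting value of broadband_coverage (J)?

-15211

Option 1 (D − 16):
  D = 29 − 16 = 13
  U = 54
  T = -4 − 3·13 + 6·54 = 281
  E = 50 − 5·13 − 5·281 = -1420
  N = 14 − 3·281 − 5·(-1420) = 6271
  J = 142 − 2·281 + 6·(-1420) − 6271 = -15211
Option 2 (T := 202, U − 52):
  D = 29
  U = 54 − 52 = 2
  T = 202
  E = 50 − 5·29 − 5·202 = -1105
  N = 14 − 3·202 − 5·(-1105) = 4933
  J = 142 − 2·202 + 6·(-1105) − 4933 = -11825
Comparing — Option 1: J=-15211, Option 2: J=-11825. Lowest is -15211 (Option 1).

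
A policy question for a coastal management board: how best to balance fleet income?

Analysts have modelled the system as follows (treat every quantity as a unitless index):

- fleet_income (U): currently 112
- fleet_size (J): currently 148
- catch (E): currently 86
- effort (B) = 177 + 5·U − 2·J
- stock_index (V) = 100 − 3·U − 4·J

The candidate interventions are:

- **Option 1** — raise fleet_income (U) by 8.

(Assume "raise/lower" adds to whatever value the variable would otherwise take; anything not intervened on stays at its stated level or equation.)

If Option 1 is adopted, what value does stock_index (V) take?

-852

Option 1 (U + 8):
  U = 112 + 8 = 120
  J = 148
  V = 100 − 3·120 − 4·148 = -852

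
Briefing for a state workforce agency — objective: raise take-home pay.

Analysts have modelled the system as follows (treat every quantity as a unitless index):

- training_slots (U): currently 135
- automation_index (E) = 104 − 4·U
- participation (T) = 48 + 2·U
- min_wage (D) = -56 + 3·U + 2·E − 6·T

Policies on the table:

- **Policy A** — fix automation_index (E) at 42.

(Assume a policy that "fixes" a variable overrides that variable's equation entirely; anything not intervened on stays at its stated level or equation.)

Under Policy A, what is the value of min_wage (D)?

Policy A (E := 42):
  U = 135
  E = 42
  T = 48 + 2·135 = 318
  D = -56 + 3·135 + 2·42 − 6·318 = -1475

-1475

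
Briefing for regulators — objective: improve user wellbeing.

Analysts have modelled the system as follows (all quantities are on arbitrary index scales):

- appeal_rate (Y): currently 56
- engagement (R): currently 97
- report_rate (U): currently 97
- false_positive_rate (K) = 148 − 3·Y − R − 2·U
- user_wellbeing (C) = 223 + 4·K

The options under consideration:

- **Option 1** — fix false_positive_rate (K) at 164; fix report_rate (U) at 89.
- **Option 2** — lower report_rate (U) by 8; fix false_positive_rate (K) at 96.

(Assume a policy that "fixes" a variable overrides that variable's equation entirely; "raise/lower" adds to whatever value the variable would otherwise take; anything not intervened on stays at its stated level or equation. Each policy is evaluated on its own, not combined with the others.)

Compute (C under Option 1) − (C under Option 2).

Option 1 (K := 164, U := 89):
  Y = 56
  R = 97
  U = 89
  K = 164
  C = 223 + 4·164 = 879
Option 2 (U − 8, K := 96):
  Y = 56
  R = 97
  U = 97 − 8 = 89
  K = 96
  C = 223 + 4·96 = 607
C: 879 − 607 = 272

272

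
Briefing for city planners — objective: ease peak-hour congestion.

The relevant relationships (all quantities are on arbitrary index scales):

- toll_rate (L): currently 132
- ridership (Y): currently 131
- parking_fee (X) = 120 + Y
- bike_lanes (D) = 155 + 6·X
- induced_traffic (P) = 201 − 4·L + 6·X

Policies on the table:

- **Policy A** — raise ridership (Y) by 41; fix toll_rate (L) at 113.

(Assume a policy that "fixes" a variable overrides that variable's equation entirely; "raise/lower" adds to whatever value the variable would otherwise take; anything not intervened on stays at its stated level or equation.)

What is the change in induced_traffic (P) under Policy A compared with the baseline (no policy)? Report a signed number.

Baseline:
  L = 132
  Y = 131
  X = 120 + 131 = 251
  P = 201 − 4·132 + 6·251 = 1179
Policy A (Y + 41, L := 113):
  L = 113
  Y = 131 + 41 = 172
  X = 120 + 172 = 292
  P = 201 − 4·113 + 6·292 = 1501
Change in P: 1501 − 1179 = 322

322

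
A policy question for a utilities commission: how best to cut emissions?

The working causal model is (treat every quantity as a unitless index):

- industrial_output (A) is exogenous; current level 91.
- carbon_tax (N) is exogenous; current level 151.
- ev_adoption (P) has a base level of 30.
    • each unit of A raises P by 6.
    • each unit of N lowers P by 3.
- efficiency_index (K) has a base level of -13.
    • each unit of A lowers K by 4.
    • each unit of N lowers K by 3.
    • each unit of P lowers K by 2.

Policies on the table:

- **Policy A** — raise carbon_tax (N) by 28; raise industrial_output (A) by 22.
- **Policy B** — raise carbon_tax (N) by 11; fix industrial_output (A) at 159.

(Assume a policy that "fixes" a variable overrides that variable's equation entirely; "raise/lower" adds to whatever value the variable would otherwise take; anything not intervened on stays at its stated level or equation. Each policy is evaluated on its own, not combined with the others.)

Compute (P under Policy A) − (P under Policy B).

-327

Policy A (N + 28, A + 22):
  A = 91 + 22 = 113
  N = 151 + 28 = 179
  P = 30 + 6·113 − 3·179 = 171
Policy B (N + 11, A := 159):
  A = 159
  N = 151 + 11 = 162
  P = 30 + 6·159 − 3·162 = 498
P: 171 − 498 = -327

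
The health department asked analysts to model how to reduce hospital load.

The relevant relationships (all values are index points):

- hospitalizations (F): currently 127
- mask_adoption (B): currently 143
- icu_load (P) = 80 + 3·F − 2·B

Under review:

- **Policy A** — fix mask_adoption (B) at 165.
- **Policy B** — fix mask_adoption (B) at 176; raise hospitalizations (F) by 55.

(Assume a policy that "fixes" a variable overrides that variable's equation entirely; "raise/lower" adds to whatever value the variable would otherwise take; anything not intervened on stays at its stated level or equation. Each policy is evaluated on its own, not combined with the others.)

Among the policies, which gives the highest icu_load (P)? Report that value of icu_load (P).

Policy A (B := 165):
  F = 127
  B = 165
  P = 80 + 3·127 − 2·165 = 131
Policy B (B := 176, F + 55):
  F = 127 + 55 = 182
  B = 176
  P = 80 + 3·182 − 2·176 = 274
Comparing — Policy A: P=131, Policy B: P=274. Highest is 274 (Policy B).

274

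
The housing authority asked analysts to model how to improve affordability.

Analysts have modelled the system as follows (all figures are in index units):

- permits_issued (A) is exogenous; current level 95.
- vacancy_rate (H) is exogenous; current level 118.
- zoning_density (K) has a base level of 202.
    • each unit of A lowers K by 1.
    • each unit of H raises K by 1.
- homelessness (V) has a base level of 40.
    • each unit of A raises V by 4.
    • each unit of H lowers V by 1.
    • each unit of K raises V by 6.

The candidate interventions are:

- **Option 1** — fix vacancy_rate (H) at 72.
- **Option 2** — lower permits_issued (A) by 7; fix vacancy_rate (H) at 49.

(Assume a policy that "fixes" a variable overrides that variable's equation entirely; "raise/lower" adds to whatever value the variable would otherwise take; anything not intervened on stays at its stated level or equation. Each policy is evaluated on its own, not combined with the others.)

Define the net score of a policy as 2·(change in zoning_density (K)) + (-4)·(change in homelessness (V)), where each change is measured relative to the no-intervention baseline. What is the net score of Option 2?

1200

Baseline:
  A = 95
  H = 118
  K = 202 − 95 + 118 = 225
  V = 40 + 4·95 − 118 + 6·225 = 1652
Option 2 (A − 7, H := 49):
  A = 95 − 7 = 88
  H = 49
  K = 202 − 88 + 49 = 163
  V = 40 + 4·88 − 49 + 6·163 = 1321
ΔK = 163 − 225 = -62; ΔV = 1321 − 1652 = -331
Score = 2·(-62) + (-4)·(-331) = 1200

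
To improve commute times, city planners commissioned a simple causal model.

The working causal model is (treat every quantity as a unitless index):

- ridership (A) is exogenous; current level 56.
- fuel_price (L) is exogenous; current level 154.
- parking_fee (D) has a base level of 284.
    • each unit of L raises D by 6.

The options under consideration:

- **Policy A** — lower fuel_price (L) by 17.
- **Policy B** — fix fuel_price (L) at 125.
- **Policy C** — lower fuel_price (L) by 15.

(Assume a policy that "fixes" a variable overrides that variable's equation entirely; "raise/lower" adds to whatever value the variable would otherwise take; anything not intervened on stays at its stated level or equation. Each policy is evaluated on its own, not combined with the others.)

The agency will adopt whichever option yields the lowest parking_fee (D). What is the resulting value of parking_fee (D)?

1034

Policy A (L − 17):
  L = 154 − 17 = 137
  D = 284 + 6·137 = 1106
Policy B (L := 125):
  L = 125
  D = 284 + 6·125 = 1034
Policy C (L − 15):
  L = 154 − 15 = 139
  D = 284 + 6·139 = 1118
Comparing — Policy A: D=1106, Policy B: D=1034, Policy C: D=1118. Lowest is 1034 (Policy B).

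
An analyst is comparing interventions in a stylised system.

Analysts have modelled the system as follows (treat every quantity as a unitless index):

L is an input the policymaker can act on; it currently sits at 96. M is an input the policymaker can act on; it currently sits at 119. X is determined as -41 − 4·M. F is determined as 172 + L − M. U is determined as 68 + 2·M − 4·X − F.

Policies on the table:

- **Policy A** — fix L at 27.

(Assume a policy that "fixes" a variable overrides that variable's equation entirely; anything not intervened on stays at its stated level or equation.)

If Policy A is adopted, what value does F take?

Policy A (L := 27):
  L = 27
  M = 119
  F = 172 + 27 − 119 = 80

80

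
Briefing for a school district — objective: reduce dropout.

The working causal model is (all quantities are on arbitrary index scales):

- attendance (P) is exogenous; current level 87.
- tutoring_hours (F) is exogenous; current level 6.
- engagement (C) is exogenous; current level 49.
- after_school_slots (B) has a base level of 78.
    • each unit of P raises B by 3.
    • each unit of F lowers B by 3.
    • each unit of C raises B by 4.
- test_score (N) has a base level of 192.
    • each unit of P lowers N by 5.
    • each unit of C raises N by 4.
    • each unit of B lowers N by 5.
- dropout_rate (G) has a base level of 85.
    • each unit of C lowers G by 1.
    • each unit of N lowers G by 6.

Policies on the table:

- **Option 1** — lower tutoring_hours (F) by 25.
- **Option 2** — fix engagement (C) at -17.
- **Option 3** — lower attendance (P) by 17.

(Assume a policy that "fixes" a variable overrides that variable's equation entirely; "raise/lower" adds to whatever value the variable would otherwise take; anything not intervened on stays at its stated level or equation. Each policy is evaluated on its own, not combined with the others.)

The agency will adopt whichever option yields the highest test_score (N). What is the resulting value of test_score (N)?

-1576

Option 1 (F − 25):
  P = 87
  F = 6 − 25 = -19
  C = 49
  B = 78 + 3·87 − 3·(-19) + 4·49 = 592
  N = 192 − 5·87 + 4·49 − 5·592 = -3007
Option 2 (C := -17):
  P = 87
  F = 6
  C = -17
  B = 78 + 3·87 − 3·6 + 4·(-17) = 253
  N = 192 − 5·87 + 4·(-17) − 5·253 = -1576
Option 3 (P − 17):
  P = 87 − 17 = 70
  F = 6
  C = 49
  B = 78 + 3·70 − 3·6 + 4·49 = 466
  N = 192 − 5·70 + 4·49 − 5·466 = -2292
Comparing — Option 1: N=-3007, Option 2: N=-1576, Option 3: N=-2292. Highest is -1576 (Option 2).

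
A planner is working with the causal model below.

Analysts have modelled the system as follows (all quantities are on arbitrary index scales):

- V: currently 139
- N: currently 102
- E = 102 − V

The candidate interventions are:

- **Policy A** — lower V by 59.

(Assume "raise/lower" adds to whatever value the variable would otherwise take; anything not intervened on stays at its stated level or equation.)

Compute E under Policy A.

Policy A (V − 59):
  V = 139 − 59 = 80
  E = 102 − 80 = 22

22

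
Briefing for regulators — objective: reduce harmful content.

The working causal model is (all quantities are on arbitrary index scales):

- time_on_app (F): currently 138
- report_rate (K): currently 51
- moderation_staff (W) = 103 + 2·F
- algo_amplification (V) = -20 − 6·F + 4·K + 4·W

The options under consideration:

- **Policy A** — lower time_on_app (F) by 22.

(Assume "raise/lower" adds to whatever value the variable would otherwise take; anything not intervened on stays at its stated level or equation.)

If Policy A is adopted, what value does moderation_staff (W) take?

Policy A (F − 22):
  F = 138 − 22 = 116
  W = 103 + 2·116 = 335

335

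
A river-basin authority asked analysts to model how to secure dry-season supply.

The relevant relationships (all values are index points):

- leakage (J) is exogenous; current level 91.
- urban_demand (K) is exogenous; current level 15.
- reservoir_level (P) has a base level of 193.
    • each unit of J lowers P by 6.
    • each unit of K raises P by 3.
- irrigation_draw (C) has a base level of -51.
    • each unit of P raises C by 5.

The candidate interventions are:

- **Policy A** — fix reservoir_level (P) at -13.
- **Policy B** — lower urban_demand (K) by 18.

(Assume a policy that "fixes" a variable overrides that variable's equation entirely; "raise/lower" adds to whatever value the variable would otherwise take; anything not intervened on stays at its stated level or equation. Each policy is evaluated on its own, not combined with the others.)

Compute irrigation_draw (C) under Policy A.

-116

Policy A (P := -13):
  J = 91
  K = 15
  P = -13
  C = -51 + 5·(-13) = -116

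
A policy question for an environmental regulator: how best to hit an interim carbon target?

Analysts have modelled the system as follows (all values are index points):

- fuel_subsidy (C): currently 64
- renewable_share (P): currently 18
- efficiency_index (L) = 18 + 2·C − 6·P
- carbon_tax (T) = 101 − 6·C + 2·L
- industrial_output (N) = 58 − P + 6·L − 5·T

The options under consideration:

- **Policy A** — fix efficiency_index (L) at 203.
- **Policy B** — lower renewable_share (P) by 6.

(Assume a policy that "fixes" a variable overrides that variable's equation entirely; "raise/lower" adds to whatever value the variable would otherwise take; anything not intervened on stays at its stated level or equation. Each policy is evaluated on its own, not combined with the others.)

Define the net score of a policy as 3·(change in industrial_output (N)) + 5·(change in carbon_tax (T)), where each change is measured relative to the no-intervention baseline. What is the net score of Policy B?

-54

Baseline:
  C = 64
  P = 18
  L = 18 + 2·64 − 6·18 = 38
  T = 101 − 6·64 + 2·38 = -207
  N = 58 − 18 + 6·38 − 5·(-207) = 1303
Policy B (P − 6):
  C = 64
  P = 18 − 6 = 12
  L = 18 + 2·64 − 6·12 = 74
  T = 101 − 6·64 + 2·74 = -135
  N = 58 − 12 + 6·74 − 5·(-135) = 1165
ΔN = 1165 − 1303 = -138; ΔT = -135 − (-207) = 72
Score = 3·(-138) + 5·72 = -54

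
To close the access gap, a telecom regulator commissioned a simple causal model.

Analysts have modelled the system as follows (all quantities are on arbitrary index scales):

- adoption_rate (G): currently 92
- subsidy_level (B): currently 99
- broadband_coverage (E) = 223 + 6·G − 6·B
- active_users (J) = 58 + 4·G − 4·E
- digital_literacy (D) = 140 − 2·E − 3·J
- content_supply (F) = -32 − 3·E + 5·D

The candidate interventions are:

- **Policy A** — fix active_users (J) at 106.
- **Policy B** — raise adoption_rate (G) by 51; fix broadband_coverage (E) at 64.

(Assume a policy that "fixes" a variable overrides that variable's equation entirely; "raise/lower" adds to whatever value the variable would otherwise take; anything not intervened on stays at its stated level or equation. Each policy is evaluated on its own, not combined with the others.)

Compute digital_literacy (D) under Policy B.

Policy B (G + 51, E := 64):
  G = 92 + 51 = 143
  B = 99
  E = 64
  J = 58 + 4·143 − 4·64 = 374
  D = 140 − 2·64 − 3·374 = -1110

-1110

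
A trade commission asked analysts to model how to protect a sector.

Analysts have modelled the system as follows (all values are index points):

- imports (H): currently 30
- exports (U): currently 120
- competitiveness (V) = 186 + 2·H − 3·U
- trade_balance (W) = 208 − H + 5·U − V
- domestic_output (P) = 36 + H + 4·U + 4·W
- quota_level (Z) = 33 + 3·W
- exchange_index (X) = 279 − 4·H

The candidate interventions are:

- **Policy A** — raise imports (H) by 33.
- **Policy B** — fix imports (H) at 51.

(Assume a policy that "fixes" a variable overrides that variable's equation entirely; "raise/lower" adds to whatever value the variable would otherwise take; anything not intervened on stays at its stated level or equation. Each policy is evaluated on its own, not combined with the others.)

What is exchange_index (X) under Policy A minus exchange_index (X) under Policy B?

-48

Policy A (H + 33):
  H = 30 + 33 = 63
  X = 279 − 4·63 = 27
Policy B (H := 51):
  H = 51
  X = 279 − 4·51 = 75
X: 27 − 75 = -48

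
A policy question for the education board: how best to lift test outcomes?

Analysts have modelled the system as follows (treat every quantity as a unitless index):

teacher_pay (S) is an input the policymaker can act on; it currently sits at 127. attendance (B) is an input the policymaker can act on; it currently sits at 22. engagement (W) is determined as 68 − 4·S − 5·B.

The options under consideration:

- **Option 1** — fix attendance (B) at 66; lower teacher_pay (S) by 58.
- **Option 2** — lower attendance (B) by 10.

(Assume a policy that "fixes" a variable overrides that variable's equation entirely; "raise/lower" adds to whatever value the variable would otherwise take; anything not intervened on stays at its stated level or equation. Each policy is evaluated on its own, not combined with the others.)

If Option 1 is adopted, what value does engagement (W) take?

Option 1 (B := 66, S − 58):
  S = 127 − 58 = 69
  B = 66
  W = 68 − 4·69 − 5·66 = -538

-538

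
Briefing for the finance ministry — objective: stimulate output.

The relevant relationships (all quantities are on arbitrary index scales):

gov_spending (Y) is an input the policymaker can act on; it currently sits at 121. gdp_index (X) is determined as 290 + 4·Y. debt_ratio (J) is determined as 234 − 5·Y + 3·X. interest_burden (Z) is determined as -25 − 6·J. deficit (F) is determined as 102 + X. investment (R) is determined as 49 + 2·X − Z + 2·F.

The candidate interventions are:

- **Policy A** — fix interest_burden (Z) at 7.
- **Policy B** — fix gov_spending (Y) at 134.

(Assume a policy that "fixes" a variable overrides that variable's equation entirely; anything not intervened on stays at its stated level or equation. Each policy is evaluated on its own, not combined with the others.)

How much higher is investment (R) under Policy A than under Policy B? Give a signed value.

Policy A (Z := 7):
  Y = 121
  X = 290 + 4·121 = 774
  J = 234 − 5·121 + 3·774 = 1951
  Z = 7
  F = 102 + 774 = 876
  R = 49 + 2·774 − 7 + 2·876 = 3342
Policy B (Y := 134):
  Y = 134
  X = 290 + 4·134 = 826
  J = 234 − 5·134 + 3·826 = 2042
  Z = -25 − 6·2042 = -12277
  F = 102 + 826 = 928
  R = 49 + 2·826 − (-12277) + 2·928 = 15834
R: 3342 − 15834 = -12492

-12492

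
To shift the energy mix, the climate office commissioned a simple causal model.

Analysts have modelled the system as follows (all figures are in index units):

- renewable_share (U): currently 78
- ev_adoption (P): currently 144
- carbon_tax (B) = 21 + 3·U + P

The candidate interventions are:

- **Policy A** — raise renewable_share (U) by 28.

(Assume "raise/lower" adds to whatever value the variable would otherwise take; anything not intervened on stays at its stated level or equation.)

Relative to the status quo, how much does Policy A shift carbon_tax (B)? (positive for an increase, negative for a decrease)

84

Baseline:
  U = 78
  P = 144
  B = 21 + 3·78 + 144 = 399
Policy A (U + 28):
  U = 78 + 28 = 106
  P = 144
  B = 21 + 3·106 + 144 = 483
Change in B: 483 − 399 = 84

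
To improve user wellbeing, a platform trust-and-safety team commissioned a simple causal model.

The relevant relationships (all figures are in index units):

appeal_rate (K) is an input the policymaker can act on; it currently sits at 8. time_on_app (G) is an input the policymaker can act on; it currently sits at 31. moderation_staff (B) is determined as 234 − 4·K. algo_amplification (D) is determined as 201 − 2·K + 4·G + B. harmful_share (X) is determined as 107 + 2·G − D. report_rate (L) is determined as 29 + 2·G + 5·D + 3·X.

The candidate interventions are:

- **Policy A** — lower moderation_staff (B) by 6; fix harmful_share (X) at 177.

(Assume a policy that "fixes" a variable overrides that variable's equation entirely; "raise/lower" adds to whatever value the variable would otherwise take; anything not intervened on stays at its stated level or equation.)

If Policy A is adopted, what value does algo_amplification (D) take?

505

Policy A (B − 6, X := 177):
  K = 8
  G = 31
  B = 234 − 4·8 (−6 from intervention) = 196
  D = 201 − 2·8 + 4·31 + 196 = 505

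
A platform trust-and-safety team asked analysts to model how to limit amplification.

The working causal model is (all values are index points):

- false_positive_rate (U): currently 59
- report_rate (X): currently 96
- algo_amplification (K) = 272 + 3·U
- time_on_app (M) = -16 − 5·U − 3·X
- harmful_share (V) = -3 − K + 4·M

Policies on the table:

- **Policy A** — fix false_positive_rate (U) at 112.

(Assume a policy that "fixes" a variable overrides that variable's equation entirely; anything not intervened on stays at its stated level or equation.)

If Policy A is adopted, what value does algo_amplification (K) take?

Policy A (U := 112):
  U = 112
  K = 272 + 3·112 = 608

608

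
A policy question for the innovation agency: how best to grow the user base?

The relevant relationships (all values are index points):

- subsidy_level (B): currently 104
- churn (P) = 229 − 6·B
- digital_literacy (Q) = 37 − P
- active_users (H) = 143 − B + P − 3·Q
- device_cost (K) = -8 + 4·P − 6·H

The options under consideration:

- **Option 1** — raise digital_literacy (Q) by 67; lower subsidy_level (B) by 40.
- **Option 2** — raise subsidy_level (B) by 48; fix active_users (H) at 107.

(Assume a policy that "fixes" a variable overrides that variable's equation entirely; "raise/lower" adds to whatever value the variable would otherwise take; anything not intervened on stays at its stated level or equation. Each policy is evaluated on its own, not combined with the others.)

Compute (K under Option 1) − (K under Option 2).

Option 1 (Q + 67, B − 40):
  B = 104 − 40 = 64
  P = 229 − 6·64 = -155
  Q = 37 − (-155) (+67 from intervention) = 259
  H = 143 − 64 + (-155) − 3·259 = -853
  K = -8 + 4·(-155) − 6·(-853) = 4490
Option 2 (B + 48, H := 107):
  B = 104 + 48 = 152
  P = 229 − 6·152 = -683
  Q = 37 − (-683) = 720
  H = 107
  K = -8 + 4·(-683) − 6·107 = -3382
K: 4490 − (-3382) = 7872

7872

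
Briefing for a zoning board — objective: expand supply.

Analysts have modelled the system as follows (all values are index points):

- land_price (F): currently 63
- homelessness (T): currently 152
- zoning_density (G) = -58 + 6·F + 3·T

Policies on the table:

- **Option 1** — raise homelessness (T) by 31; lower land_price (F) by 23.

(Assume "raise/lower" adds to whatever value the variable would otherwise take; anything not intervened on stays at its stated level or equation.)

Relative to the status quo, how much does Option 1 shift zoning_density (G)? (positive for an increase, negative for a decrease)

Baseline:
  F = 63
  T = 152
  G = -58 + 6·63 + 3·152 = 776
Option 1 (T + 31, F − 23):
  F = 63 − 23 = 40
  T = 152 + 31 = 183
  G = -58 + 6·40 + 3·183 = 731
Change in G: 731 − 776 = -45

-45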